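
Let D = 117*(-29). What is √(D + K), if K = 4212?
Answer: 3*√91 ≈ 28.618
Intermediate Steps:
D = -3393
√(D + K) = √(-3393 + 4212) = √819 = 3*√91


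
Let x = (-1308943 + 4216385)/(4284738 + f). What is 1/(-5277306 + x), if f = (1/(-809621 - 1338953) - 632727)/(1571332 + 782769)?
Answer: -21672032920424891513/114369934657429876983213470 ≈ -1.8949e-7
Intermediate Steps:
f = -1359460781299/5057960201974 (f = (1/(-2148574) - 632727)/2354101 = (-1/2148574 - 632727)*(1/2354101) = -1359460781299/2148574*1/2354101 = -1359460781299/5057960201974 ≈ -0.26878)
x = 14705725925547690508/21672032920424891513 (x = (-1308943 + 4216385)/(4284738 - 1359460781299/5057960201974) = 2907442/(21672032920424891513/5057960201974) = 2907442*(5057960201974/21672032920424891513) = 14705725925547690508/21672032920424891513 ≈ 0.67856)
1/(-5277306 + x) = 1/(-5277306 + 14705725925547690508/21672032920424891513) = 1/(-114369934657429876983213470/21672032920424891513) = -21672032920424891513/114369934657429876983213470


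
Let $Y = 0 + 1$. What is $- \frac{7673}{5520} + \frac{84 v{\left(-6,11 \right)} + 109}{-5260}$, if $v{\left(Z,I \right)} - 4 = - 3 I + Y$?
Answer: $- \frac{1398931}{1451760} \approx -0.96361$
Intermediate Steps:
$Y = 1$
$v{\left(Z,I \right)} = 5 - 3 I$ ($v{\left(Z,I \right)} = 4 - \left(-1 + 3 I\right) = 5 - 3 I$)
$- \frac{7673}{5520} + \frac{84 v{\left(-6,11 \right)} + 109}{-5260} = - \frac{7673}{5520} + \frac{84 \left(5 - 33\right) + 109}{-5260} = \left(-7673\right) \frac{1}{5520} + \left(84 \left(5 - 33\right) + 109\right) \left(- \frac{1}{5260}\right) = - \frac{7673}{5520} + \left(84 \left(-28\right) + 109\right) \left(- \frac{1}{5260}\right) = - \frac{7673}{5520} + \left(-2352 + 109\right) \left(- \frac{1}{5260}\right) = - \frac{7673}{5520} - - \frac{2243}{5260} = - \frac{7673}{5520} + \frac{2243}{5260} = - \frac{1398931}{1451760}$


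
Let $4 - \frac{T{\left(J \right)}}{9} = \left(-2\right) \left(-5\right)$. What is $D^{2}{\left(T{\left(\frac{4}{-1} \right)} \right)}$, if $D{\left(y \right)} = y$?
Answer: $2916$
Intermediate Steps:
$T{\left(J \right)} = -54$ ($T{\left(J \right)} = 36 - 9 \left(\left(-2\right) \left(-5\right)\right) = 36 - 90 = -54$)
$D^{2}{\left(T{\left(\frac{4}{-1} \right)} \right)} = \left(-54\right)^{2} = 2916$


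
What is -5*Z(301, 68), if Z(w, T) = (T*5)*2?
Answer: -3400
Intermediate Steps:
Z(w, T) = 10*T (Z(w, T) = (5*T)*2 = 10*T)
-5*Z(301, 68) = -50*68 = -5*680 = -3400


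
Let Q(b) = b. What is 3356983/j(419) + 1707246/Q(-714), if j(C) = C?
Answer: 280258298/49861 ≈ 5620.8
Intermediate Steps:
3356983/j(419) + 1707246/Q(-714) = 3356983/419 + 1707246/(-714) = 3356983*(1/419) + 1707246*(-1/714) = 3356983/419 - 284541/119 = 280258298/49861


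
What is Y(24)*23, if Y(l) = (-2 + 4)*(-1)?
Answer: -46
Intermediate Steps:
Y(l) = -2 (Y(l) = 2*(-1) = -2)
Y(24)*23 = -2*23 = -46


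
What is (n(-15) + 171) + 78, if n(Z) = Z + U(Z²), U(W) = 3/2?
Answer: 471/2 ≈ 235.50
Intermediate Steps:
U(W) = 3/2 (U(W) = 3*(½) = 3/2)
n(Z) = 3/2 + Z (n(Z) = Z + 3/2 = 3/2 + Z)
(n(-15) + 171) + 78 = ((3/2 - 15) + 171) + 78 = (-27/2 + 171) + 78 = 315/2 + 78 = 471/2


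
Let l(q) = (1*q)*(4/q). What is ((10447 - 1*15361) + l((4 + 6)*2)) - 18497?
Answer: -23407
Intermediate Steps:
l(q) = 4 (l(q) = q*(4/q) = 4)
((10447 - 1*15361) + l((4 + 6)*2)) - 18497 = ((10447 - 1*15361) + 4) - 18497 = ((10447 - 15361) + 4) - 18497 = (-4914 + 4) - 18497 = -4910 - 18497 = -23407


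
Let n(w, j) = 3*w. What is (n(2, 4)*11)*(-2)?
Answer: -132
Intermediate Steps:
(n(2, 4)*11)*(-2) = ((3*2)*11)*(-2) = (6*11)*(-2) = 66*(-2) = -132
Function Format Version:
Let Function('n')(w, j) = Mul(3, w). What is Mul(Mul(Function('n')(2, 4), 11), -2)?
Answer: -132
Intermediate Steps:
Mul(Mul(Function('n')(2, 4), 11), -2) = Mul(Mul(Mul(3, 2), 11), -2) = Mul(Mul(6, 11), -2) = Mul(66, -2) = -132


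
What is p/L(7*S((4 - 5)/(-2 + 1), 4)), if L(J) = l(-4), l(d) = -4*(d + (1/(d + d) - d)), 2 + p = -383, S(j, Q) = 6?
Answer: -770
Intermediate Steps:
p = -385 (p = -2 - 383 = -385)
l(d) = -2/d (l(d) = -4*(d + (1/(2*d) - d)) = -2/d)
L(J) = ½ (L(J) = -2/(-4) = -2*(-¼) = ½)
p/L(7*S((4 - 5)/(-2 + 1), 4)) = -385/½ = -385*2 = -770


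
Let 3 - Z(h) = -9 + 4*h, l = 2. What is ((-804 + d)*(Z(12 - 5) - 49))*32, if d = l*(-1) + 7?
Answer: 1661920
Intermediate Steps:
d = 5 (d = 2*(-1) + 7 = -2 + 7 = 5)
Z(h) = 12 - 4*h (Z(h) = 3 - (-9 + 4*h) = 3 + (9 - 4*h) = 12 - 4*h)
((-804 + d)*(Z(12 - 5) - 49))*32 = ((-804 + 5)*((12 - 4*(12 - 5)) - 49))*32 = -799*((12 - 4*7) - 49)*32 = -799*((12 - 28) - 49)*32 = -799*(-16 - 49)*32 = -799*(-65)*32 = 51935*32 = 1661920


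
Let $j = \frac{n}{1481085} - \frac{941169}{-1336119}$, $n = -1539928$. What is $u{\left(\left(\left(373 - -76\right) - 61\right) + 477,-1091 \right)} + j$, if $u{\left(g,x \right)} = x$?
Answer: $- \frac{719883271171844}{659635269705} \approx -1091.3$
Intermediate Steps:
$j = - \frac{221191923689}{659635269705}$ ($j = - \frac{1539928}{1481085} - \frac{941169}{-1336119} = \left(-1539928\right) \frac{1}{1481085} - - \frac{313723}{445373} = - \frac{1539928}{1481085} + \frac{313723}{445373} = - \frac{221191923689}{659635269705} \approx -0.33532$)
$u{\left(\left(\left(373 - -76\right) - 61\right) + 477,-1091 \right)} + j = -1091 - \frac{221191923689}{659635269705} = - \frac{719883271171844}{659635269705}$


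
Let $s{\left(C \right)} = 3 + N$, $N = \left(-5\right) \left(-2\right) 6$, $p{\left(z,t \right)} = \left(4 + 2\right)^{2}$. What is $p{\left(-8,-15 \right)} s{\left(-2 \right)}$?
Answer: $2268$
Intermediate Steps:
$p{\left(z,t \right)} = 36$ ($p{\left(z,t \right)} = 6^{2} = 36$)
$N = 60$ ($N = 10 \cdot 6 = 60$)
$s{\left(C \right)} = 63$ ($s{\left(C \right)} = 3 + 60 = 63$)
$p{\left(-8,-15 \right)} s{\left(-2 \right)} = 36 \cdot 63 = 2268$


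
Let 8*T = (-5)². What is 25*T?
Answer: 625/8 ≈ 78.125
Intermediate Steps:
T = 25/8 (T = (⅛)*(-5)² = (⅛)*25 = 25/8 ≈ 3.1250)
25*T = 25*(25/8) = 625/8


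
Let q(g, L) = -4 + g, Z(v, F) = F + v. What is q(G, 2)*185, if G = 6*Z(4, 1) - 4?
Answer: 4070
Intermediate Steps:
G = 26 (G = 6*(1 + 4) - 4 = 6*5 - 4 = 30 - 4 = 26)
q(G, 2)*185 = (-4 + 26)*185 = 22*185 = 4070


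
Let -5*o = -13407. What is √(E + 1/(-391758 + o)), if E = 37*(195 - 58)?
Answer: √19183706609869626/1945383 ≈ 71.197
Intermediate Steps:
o = 13407/5 (o = -⅕*(-13407) = 13407/5 ≈ 2681.4)
E = 5069 (E = 37*137 = 5069)
√(E + 1/(-391758 + o)) = √(5069 + 1/(-391758 + 13407/5)) = √(5069 + 1/(-1945383/5)) = √(5069 - 5/1945383) = √(9861146422/1945383) = √19183706609869626/1945383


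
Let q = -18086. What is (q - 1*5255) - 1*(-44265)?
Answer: 20924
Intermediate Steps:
(q - 1*5255) - 1*(-44265) = (-18086 - 1*5255) - 1*(-44265) = (-18086 - 5255) + 44265 = -23341 + 44265 = 20924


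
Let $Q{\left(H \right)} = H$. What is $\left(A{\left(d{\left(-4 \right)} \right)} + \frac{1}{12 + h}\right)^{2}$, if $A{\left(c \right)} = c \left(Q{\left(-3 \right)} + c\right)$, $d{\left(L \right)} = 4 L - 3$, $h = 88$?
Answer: $\frac{1747323601}{10000} \approx 1.7473 \cdot 10^{5}$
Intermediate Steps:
$d{\left(L \right)} = -3 + 4 L$
$A{\left(c \right)} = c \left(-3 + c\right)$
$\left(A{\left(d{\left(-4 \right)} \right)} + \frac{1}{12 + h}\right)^{2} = \left(\left(-3 + 4 \left(-4\right)\right) \left(-3 + \left(-3 + 4 \left(-4\right)\right)\right) + \frac{1}{12 + 88}\right)^{2} = \left(\left(-3 - 16\right) \left(-3 - 19\right) + \frac{1}{100}\right)^{2} = \left(- 19 \left(-3 - 19\right) + \frac{1}{100}\right)^{2} = \left(\left(-19\right) \left(-22\right) + \frac{1}{100}\right)^{2} = \left(418 + \frac{1}{100}\right)^{2} = \left(\frac{41801}{100}\right)^{2} = \frac{1747323601}{10000}$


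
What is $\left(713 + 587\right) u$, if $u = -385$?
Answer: $-500500$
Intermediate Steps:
$\left(713 + 587\right) u = \left(713 + 587\right) \left(-385\right) = 1300 \left(-385\right) = -500500$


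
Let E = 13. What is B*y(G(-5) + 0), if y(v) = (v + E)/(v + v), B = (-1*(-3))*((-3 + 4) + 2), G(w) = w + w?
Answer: -27/20 ≈ -1.3500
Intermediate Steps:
G(w) = 2*w
B = 9 (B = 3*(1 + 2) = 3*3 = 9)
y(v) = (13 + v)/(2*v) (y(v) = (v + 13)/(v + v) = (13 + v)/((2*v)) = (13 + v)*(1/(2*v)) = (13 + v)/(2*v))
B*y(G(-5) + 0) = 9*((13 + (2*(-5) + 0))/(2*(2*(-5) + 0))) = 9*((13 + (-10 + 0))/(2*(-10 + 0))) = 9*((½)*(13 - 10)/(-10)) = 9*((½)*(-⅒)*3) = 9*(-3/20) = -27/20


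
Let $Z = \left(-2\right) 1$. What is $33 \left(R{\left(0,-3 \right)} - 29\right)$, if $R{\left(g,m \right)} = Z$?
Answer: $-1023$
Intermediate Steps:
$Z = -2$
$R{\left(g,m \right)} = -2$
$33 \left(R{\left(0,-3 \right)} - 29\right) = 33 \left(-2 - 29\right) = 33 \left(-31\right) = -1023$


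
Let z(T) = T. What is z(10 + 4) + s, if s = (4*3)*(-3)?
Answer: -22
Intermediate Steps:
s = -36 (s = 12*(-3) = -36)
z(10 + 4) + s = (10 + 4) - 36 = 14 - 36 = -22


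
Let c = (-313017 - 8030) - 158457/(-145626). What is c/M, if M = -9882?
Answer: 399595145/12299796 ≈ 32.488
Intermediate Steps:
c = -1198785435/3734 (c = -321047 - 158457*(-1/145626) = -321047 + 4063/3734 = -1198785435/3734 ≈ -3.2105e+5)
c/M = -1198785435/3734/(-9882) = -1198785435/3734*(-1/9882) = 399595145/12299796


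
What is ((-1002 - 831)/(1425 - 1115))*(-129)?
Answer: 236457/310 ≈ 762.76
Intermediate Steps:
((-1002 - 831)/(1425 - 1115))*(-129) = -1833/310*(-129) = 236457/310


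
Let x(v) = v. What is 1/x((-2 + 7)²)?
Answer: 1/25 ≈ 0.040000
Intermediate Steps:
1/x((-2 + 7)²) = 1/((-2 + 7)²) = 1/(5²) = 1/25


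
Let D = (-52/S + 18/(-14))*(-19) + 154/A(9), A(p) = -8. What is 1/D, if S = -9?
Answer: -252/26359 ≈ -0.0095603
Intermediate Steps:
D = -26359/252 (D = (-52/(-9) + 18/(-14))*(-19) + 154/(-8) = (-52*(-⅑) + 18*(-1/14))*(-19) + 154*(-⅛) = (52/9 - 9/7)*(-19) - 77/4 = (283/63)*(-19) - 77/4 = -5377/63 - 77/4 = -26359/252 ≈ -104.60)
1/D = 1/(-26359/252) = -252/26359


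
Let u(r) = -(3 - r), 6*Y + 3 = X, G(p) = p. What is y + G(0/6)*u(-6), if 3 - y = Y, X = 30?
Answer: -3/2 ≈ -1.5000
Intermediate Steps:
Y = 9/2 (Y = -½ + (⅙)*30 = -½ + 5 = 9/2 ≈ 4.5000)
y = -3/2 (y = 3 - 1*9/2 = 3 - 9/2 = -3/2 ≈ -1.5000)
u(r) = -3 + r
y + G(0/6)*u(-6) = -3/2 + (0/6)*(-3 - 6) = -3/2 + (0*(⅙))*(-9) = -3/2 + 0*(-9) = -3/2 + 0 = -3/2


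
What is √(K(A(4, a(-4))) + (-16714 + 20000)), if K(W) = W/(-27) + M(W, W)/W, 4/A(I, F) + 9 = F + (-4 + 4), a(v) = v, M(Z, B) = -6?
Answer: √180996582/234 ≈ 57.494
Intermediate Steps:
A(I, F) = 4/(-9 + F) (A(I, F) = 4/(-9 + (F + (-4 + 4))) = 4/(-9 + (F + 0)) = 4/(-9 + F))
K(W) = -6/W - W/27 (K(W) = W/(-27) - 6/W = W*(-1/27) - 6/W = -W/27 - 6/W = -6/W - W/27)
√(K(A(4, a(-4))) + (-16714 + 20000)) = √((-6/(4/(-9 - 4)) - 4/(27*(-9 - 4))) + (-16714 + 20000)) = √((-6/(4/(-13)) - 4/(27*(-13))) + 3286) = √((-6/(4*(-1/13)) - 4*(-1)/(27*13)) + 3286) = √((-6/(-4/13) - 1/27*(-4/13)) + 3286) = √((-6*(-13/4) + 4/351) + 3286) = √((39/2 + 4/351) + 3286) = √(13697/702 + 3286) = √(2320469/702) = √180996582/234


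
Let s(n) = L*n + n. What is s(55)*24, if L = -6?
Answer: -6600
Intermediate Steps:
s(n) = -5*n (s(n) = -6*n + n = -5*n)
s(55)*24 = -5*55*24 = -275*24 = -6600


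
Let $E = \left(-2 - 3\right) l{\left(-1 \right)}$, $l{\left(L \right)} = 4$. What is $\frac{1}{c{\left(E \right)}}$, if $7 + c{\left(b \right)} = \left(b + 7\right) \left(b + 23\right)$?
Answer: $- \frac{1}{46} \approx -0.021739$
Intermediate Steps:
$E = -20$ ($E = \left(-2 - 3\right) 4 = \left(-5\right) 4 = -20$)
$c{\left(b \right)} = -7 + \left(7 + b\right) \left(23 + b\right)$ ($c{\left(b \right)} = -7 + \left(b + 7\right) \left(b + 23\right) = -7 + \left(7 + b\right) \left(23 + b\right)$)
$\frac{1}{c{\left(E \right)}} = \frac{1}{154 + \left(-20\right)^{2} + 30 \left(-20\right)} = \frac{1}{154 + 400 - 600} = \frac{1}{-46} = - \frac{1}{46}$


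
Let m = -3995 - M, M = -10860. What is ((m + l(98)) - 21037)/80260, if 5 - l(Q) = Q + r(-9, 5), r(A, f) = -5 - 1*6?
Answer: -7127/40130 ≈ -0.17760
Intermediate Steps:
r(A, f) = -11 (r(A, f) = -5 - 6 = -11)
m = 6865 (m = -3995 - 1*(-10860) = -3995 + 10860 = 6865)
l(Q) = 16 - Q (l(Q) = 5 - (Q - 11) = 5 - (-11 + Q) = 5 + (11 - Q) = 16 - Q)
((m + l(98)) - 21037)/80260 = ((6865 + (16 - 1*98)) - 21037)/80260 = ((6865 + (16 - 98)) - 21037)*(1/80260) = ((6865 - 82) - 21037)*(1/80260) = (6783 - 21037)*(1/80260) = -14254*1/80260 = -7127/40130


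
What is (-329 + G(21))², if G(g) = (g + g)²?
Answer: 2059225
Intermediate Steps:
G(g) = 4*g² (G(g) = (2*g)² = 4*g²)
(-329 + G(21))² = (-329 + 4*21²)² = (-329 + 4*441)² = (-329 + 1764)² = 1435² = 2059225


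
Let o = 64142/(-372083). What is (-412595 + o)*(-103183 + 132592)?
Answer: -4514859372939543/372083 ≈ -1.2134e+10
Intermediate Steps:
o = -64142/372083 (o = 64142*(-1/372083) = -64142/372083 ≈ -0.17239)
(-412595 + o)*(-103183 + 132592) = (-412595 - 64142/372083)*(-103183 + 132592) = -153519649527/372083*29409 = -4514859372939543/372083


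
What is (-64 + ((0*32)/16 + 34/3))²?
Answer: 24964/9 ≈ 2773.8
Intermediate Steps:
(-64 + ((0*32)/16 + 34/3))² = (-64 + (0*(1/16) + 34*(⅓)))² = (-64 + (0 + 34/3))² = (-64 + 34/3)² = (-158/3)² = 24964/9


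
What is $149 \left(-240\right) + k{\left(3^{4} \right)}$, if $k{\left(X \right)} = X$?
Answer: $-35679$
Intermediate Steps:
$149 \left(-240\right) + k{\left(3^{4} \right)} = 149 \left(-240\right) + 3^{4} = -35760 + 81 = -35679$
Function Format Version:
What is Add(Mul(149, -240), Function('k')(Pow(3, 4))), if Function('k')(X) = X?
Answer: -35679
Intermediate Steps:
Add(Mul(149, -240), Function('k')(Pow(3, 4))) = Add(Mul(149, -240), Pow(3, 4)) = Add(-35760, 81) = -35679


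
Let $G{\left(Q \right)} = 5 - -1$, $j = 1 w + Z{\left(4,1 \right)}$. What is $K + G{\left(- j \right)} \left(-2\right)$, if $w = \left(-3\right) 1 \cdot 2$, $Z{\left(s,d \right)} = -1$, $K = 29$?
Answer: $17$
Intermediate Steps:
$w = -6$ ($w = \left(-3\right) 2 = -6$)
$j = -7$ ($j = 1 \left(-6\right) - 1 = -6 - 1 = -7$)
$G{\left(Q \right)} = 6$ ($G{\left(Q \right)} = 5 + 1 = 6$)
$K + G{\left(- j \right)} \left(-2\right) = 29 + 6 \left(-2\right) = 29 - 12 = 17$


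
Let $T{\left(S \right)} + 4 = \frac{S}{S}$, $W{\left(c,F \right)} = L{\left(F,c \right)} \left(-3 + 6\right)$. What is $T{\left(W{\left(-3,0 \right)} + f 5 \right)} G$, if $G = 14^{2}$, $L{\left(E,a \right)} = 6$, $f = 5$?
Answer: $-588$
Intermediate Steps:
$W{\left(c,F \right)} = 18$ ($W{\left(c,F \right)} = 6 \left(-3 + 6\right) = 6 \cdot 3 = 18$)
$T{\left(S \right)} = -3$ ($T{\left(S \right)} = -4 + \frac{S}{S} = -4 + 1 = -3$)
$G = 196$
$T{\left(W{\left(-3,0 \right)} + f 5 \right)} G = \left(-3\right) 196 = -588$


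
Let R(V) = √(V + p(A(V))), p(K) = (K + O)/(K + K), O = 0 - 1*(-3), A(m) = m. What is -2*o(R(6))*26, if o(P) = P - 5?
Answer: 260 - 78*√3 ≈ 124.90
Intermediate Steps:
O = 3 (O = 0 + 3 = 3)
p(K) = (3 + K)/(2*K) (p(K) = (K + 3)/(K + K) = (3 + K)/((2*K)) = (3 + K)*(1/(2*K)) = (3 + K)/(2*K))
R(V) = √(V + (3 + V)/(2*V))
o(P) = -5 + P
-2*o(R(6))*26 = -2*(-5 + √(2 + 4*6 + 6/6)/2)*26 = -2*(-5 + √(2 + 24 + 6*(⅙))/2)*26 = -2*(-5 + √(2 + 24 + 1)/2)*26 = -2*(-5 + √27/2)*26 = -2*(-5 + (3*√3)/2)*26 = -2*(-5 + 3*√3/2)*26 = (10 - 3*√3)*26 = 260 - 78*√3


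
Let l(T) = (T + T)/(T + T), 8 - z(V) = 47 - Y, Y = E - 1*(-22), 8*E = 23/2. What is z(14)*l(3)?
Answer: -249/16 ≈ -15.563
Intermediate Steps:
E = 23/16 (E = (23/2)/8 = (23*(½))/8 = (⅛)*(23/2) = 23/16 ≈ 1.4375)
Y = 375/16 (Y = 23/16 - 1*(-22) = 23/16 + 22 = 375/16 ≈ 23.438)
z(V) = -249/16 (z(V) = 8 - (47 - 1*375/16) = 8 - (47 - 375/16) = 8 - 1*377/16 = 8 - 377/16 = -249/16)
l(T) = 1 (l(T) = (2*T)/((2*T)) = (2*T)*(1/(2*T)) = 1)
z(14)*l(3) = -249/16*1 = -249/16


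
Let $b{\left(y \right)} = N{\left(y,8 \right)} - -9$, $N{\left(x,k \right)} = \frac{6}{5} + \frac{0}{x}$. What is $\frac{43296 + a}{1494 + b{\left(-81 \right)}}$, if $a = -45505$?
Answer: $- \frac{11045}{7521} \approx -1.4686$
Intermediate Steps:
$N{\left(x,k \right)} = \frac{6}{5}$ ($N{\left(x,k \right)} = 6 \cdot \frac{1}{5} + 0 = \frac{6}{5} + 0 = \frac{6}{5}$)
$b{\left(y \right)} = \frac{51}{5}$ ($b{\left(y \right)} = \frac{6}{5} - -9 = \frac{6}{5} + 9 = \frac{51}{5}$)
$\frac{43296 + a}{1494 + b{\left(-81 \right)}} = \frac{43296 - 45505}{1494 + \frac{51}{5}} = - \frac{2209}{\frac{7521}{5}} = \left(-2209\right) \frac{5}{7521} = - \frac{11045}{7521}$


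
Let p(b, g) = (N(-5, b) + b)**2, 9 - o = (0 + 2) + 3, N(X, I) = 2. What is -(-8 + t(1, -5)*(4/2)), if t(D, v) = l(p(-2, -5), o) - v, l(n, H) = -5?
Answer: 8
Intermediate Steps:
o = 4 (o = 9 - ((0 + 2) + 3) = 9 - (2 + 3) = 9 - 1*5 = 9 - 5 = 4)
p(b, g) = (2 + b)**2
t(D, v) = -5 - v
-(-8 + t(1, -5)*(4/2)) = -(-8 + (-5 - 1*(-5))*(4/2)) = -(-8 + (-5 + 5)*(4*(1/2))) = -(-8 + 0*2) = -(-8 + 0) = -1*(-8) = 8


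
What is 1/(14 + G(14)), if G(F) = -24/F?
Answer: 7/86 ≈ 0.081395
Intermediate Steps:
1/(14 + G(14)) = 1/(14 - 24/14) = 1/(14 - 24*1/14) = 1/(14 - 12/7) = 1/(86/7) = 7/86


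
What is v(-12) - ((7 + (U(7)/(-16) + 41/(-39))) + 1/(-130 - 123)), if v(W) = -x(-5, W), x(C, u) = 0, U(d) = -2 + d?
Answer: -889177/157872 ≈ -5.6323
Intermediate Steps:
v(W) = 0 (v(W) = -1*0 = 0)
v(-12) - ((7 + (U(7)/(-16) + 41/(-39))) + 1/(-130 - 123)) = 0 - ((7 + ((-2 + 7)/(-16) + 41/(-39))) + 1/(-130 - 123)) = 0 - ((7 + (5*(-1/16) + 41*(-1/39))) + 1/(-253)) = 0 - ((7 + (-5/16 - 41/39)) - 1/253) = 0 - ((7 - 851/624) - 1/253) = 0 - (3517/624 - 1/253) = 0 - 1*889177/157872 = 0 - 889177/157872 = -889177/157872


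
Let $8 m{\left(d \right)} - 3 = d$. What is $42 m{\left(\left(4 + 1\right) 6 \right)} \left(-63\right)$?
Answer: $- \frac{43659}{4} \approx -10915.0$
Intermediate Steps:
$m{\left(d \right)} = \frac{3}{8} + \frac{d}{8}$
$42 m{\left(\left(4 + 1\right) 6 \right)} \left(-63\right) = 42 \left(\frac{3}{8} + \frac{\left(4 + 1\right) 6}{8}\right) \left(-63\right) = 42 \left(\frac{3}{8} + \frac{5 \cdot 6}{8}\right) \left(-63\right) = 42 \left(\frac{3}{8} + \frac{1}{8} \cdot 30\right) \left(-63\right) = 42 \left(\frac{3}{8} + \frac{15}{4}\right) \left(-63\right) = 42 \cdot \frac{33}{8} \left(-63\right) = \frac{693}{4} \left(-63\right) = - \frac{43659}{4}$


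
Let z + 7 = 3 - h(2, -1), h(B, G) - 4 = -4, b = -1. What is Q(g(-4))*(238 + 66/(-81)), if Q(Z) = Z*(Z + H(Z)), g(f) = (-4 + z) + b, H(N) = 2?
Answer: 44828/3 ≈ 14943.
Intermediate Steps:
h(B, G) = 0 (h(B, G) = 4 - 4 = 0)
z = -4 (z = -7 + (3 - 1*0) = -7 + (3 + 0) = -7 + 3 = -4)
g(f) = -9 (g(f) = (-4 - 4) - 1 = -8 - 1 = -9)
Q(Z) = Z*(2 + Z) (Q(Z) = Z*(Z + 2) = Z*(2 + Z))
Q(g(-4))*(238 + 66/(-81)) = (-9*(2 - 9))*(238 + 66/(-81)) = (-9*(-7))*(238 + 66*(-1/81)) = 63*(238 - 22/27) = 63*(6404/27) = 44828/3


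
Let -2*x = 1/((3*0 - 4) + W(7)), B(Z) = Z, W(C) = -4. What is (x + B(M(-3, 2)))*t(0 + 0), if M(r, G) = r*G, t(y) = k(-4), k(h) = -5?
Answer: 475/16 ≈ 29.688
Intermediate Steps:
t(y) = -5
M(r, G) = G*r
x = 1/16 (x = -1/(2*((3*0 - 4) - 4)) = -1/(2*((0 - 4) - 4)) = -1/(2*(-4 - 4)) = -1/2/(-8) = -1/2*(-1/8) = 1/16 ≈ 0.062500)
(x + B(M(-3, 2)))*t(0 + 0) = (1/16 + 2*(-3))*(-5) = (1/16 - 6)*(-5) = -95/16*(-5) = 475/16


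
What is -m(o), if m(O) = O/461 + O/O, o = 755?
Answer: -1216/461 ≈ -2.6377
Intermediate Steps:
m(O) = 1 + O/461 (m(O) = O*(1/461) + 1 = O/461 + 1 = 1 + O/461)
-m(o) = -(1 + (1/461)*755) = -(1 + 755/461) = -1*1216/461 = -1216/461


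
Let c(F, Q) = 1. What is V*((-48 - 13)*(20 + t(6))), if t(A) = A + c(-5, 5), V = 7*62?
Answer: -714798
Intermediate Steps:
V = 434
t(A) = 1 + A (t(A) = A + 1 = 1 + A)
V*((-48 - 13)*(20 + t(6))) = 434*((-48 - 13)*(20 + (1 + 6))) = 434*(-61*(20 + 7)) = 434*(-61*27) = 434*(-1647) = -714798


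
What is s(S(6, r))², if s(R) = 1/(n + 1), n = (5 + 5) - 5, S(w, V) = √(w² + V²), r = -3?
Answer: 1/36 ≈ 0.027778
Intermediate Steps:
S(w, V) = √(V² + w²)
n = 5 (n = 10 - 5 = 5)
s(R) = ⅙ (s(R) = 1/(5 + 1) = 1/6 = ⅙)
s(S(6, r))² = (⅙)² = 1/36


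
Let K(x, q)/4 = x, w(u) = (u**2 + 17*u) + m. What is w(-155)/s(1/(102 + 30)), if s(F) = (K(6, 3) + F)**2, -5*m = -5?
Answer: 372716784/10042561 ≈ 37.114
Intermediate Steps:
m = 1 (m = -1/5*(-5) = 1)
w(u) = 1 + u**2 + 17*u (w(u) = (u**2 + 17*u) + 1 = 1 + u**2 + 17*u)
K(x, q) = 4*x
s(F) = (24 + F)**2 (s(F) = (4*6 + F)**2 = (24 + F)**2)
w(-155)/s(1/(102 + 30)) = (1 + (-155)**2 + 17*(-155))/((24 + 1/(102 + 30))**2) = (1 + 24025 - 2635)/((24 + 1/132)**2) = 21391/((24 + 1/132)**2) = 21391/((3169/132)**2) = 21391/(10042561/17424) = 21391*(17424/10042561) = 372716784/10042561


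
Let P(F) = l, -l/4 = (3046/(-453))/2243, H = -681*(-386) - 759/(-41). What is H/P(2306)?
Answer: 10951568722935/499544 ≈ 2.1923e+7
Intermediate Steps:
H = 10778265/41 (H = 262866 - 759*(-1/41) = 262866 + 759/41 = 10778265/41 ≈ 2.6288e+5)
l = 12184/1016079 (l = -4*3046/(-453)/2243 = -4*3046*(-1/453)/2243 = -(-12184)/(453*2243) = -4*(-3046/1016079) = 12184/1016079 ≈ 0.011991)
P(F) = 12184/1016079
H/P(2306) = 10778265/(41*(12184/1016079)) = (10778265/41)*(1016079/12184) = 10951568722935/499544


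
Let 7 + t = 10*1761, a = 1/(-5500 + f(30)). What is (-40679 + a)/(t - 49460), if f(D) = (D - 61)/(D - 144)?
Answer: 25504472065/19973351433 ≈ 1.2769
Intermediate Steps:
f(D) = (-61 + D)/(-144 + D)
a = -114/626969 (a = 1/(-5500 + (-61 + 30)/(-144 + 30)) = 1/(-5500 - 31/(-114)) = 1/(-5500 - 1/114*(-31)) = 1/(-5500 + 31/114) = 1/(-626969/114) = -114/626969 ≈ -0.00018183)
t = 17603 (t = -7 + 10*1761 = -7 + 17610 = 17603)
(-40679 + a)/(t - 49460) = (-40679 - 114/626969)/(17603 - 49460) = -25504472065/626969/(-31857) = -25504472065/626969*(-1/31857) = 25504472065/19973351433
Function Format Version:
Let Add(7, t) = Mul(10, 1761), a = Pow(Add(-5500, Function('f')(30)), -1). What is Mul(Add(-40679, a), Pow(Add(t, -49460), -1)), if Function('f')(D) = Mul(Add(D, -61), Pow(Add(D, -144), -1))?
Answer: Rational(25504472065, 19973351433) ≈ 1.2769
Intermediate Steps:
Function('f')(D) = Mul(Pow(Add(-144, D), -1), Add(-61, D)) (Function('f')(D) = Mul(Add(-61, D), Pow(Add(-144, D), -1)) = Mul(Pow(Add(-144, D), -1), Add(-61, D)))
a = Rational(-114, 626969) (a = Pow(Add(-5500, Mul(Pow(Add(-144, 30), -1), Add(-61, 30))), -1) = Pow(Add(-5500, Mul(Pow(-114, -1), -31)), -1) = Pow(Add(-5500, Mul(Rational(-1, 114), -31)), -1) = Pow(Add(-5500, Rational(31, 114)), -1) = Pow(Rational(-626969, 114), -1) = Rational(-114, 626969) ≈ -0.00018183)
t = 17603 (t = Add(-7, Mul(10, 1761)) = Add(-7, 17610) = 17603)
Mul(Add(-40679, a), Pow(Add(t, -49460), -1)) = Mul(Add(-40679, Rational(-114, 626969)), Pow(Add(17603, -49460), -1)) = Mul(Rational(-25504472065, 626969), Pow(-31857, -1)) = Mul(Rational(-25504472065, 626969), Rational(-1, 31857)) = Rational(25504472065, 19973351433)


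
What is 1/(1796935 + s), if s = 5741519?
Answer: 1/7538454 ≈ 1.3265e-7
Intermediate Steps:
1/(1796935 + s) = 1/(1796935 + 5741519) = 1/7538454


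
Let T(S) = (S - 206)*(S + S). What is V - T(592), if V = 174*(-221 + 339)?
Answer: -436492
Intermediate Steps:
T(S) = 2*S*(-206 + S) (T(S) = (-206 + S)*(2*S) = 2*S*(-206 + S))
V = 20532 (V = 174*118 = 20532)
V - T(592) = 20532 - 2*592*(-206 + 592) = 20532 - 2*592*386 = 20532 - 1*457024 = 20532 - 457024 = -436492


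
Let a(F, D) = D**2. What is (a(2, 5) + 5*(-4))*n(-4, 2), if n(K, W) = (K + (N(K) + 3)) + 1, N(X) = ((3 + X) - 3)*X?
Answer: 80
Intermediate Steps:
N(X) = X**2 (N(X) = X*X = X**2)
n(K, W) = 4 + K + K**2 (n(K, W) = (K + (K**2 + 3)) + 1 = (K + (3 + K**2)) + 1 = (3 + K + K**2) + 1 = 4 + K + K**2)
(a(2, 5) + 5*(-4))*n(-4, 2) = (5**2 + 5*(-4))*(4 - 4 + (-4)**2) = (25 - 20)*(4 - 4 + 16) = 5*16 = 80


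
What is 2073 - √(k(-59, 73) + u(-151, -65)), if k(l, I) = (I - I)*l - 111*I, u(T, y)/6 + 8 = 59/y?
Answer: 2073 - I*√34460985/65 ≈ 2073.0 - 90.313*I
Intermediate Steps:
u(T, y) = -48 + 354/y (u(T, y) = -48 + 6*(59/y) = -48 + 354/y)
k(l, I) = -111*I (k(l, I) = 0*l - 111*I = 0 - 111*I = -111*I)
2073 - √(k(-59, 73) + u(-151, -65)) = 2073 - √(-111*73 + (-48 + 354/(-65))) = 2073 - √(-8103 + (-48 + 354*(-1/65))) = 2073 - √(-8103 + (-48 - 354/65)) = 2073 - √(-8103 - 3474/65) = 2073 - √(-530169/65) = 2073 - I*√34460985/65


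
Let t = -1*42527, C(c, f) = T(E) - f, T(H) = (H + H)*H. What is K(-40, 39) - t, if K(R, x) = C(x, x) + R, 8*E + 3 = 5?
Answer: 339585/8 ≈ 42448.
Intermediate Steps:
E = ¼ (E = -3/8 + (⅛)*5 = -3/8 + 5/8 = ¼ ≈ 0.25000)
T(H) = 2*H² (T(H) = (2*H)*H = 2*H²)
C(c, f) = ⅛ - f (C(c, f) = 2*(¼)² - f = 2*(1/16) - f = ⅛ - f)
K(R, x) = ⅛ + R - x (K(R, x) = (⅛ - x) + R = ⅛ + R - x)
t = -42527
K(-40, 39) - t = (⅛ - 40 - 1*39) - 1*(-42527) = (⅛ - 40 - 39) + 42527 = -631/8 + 42527 = 339585/8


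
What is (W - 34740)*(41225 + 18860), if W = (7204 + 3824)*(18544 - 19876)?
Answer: -884693703060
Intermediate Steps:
W = -14689296 (W = 11028*(-1332) = -14689296)
(W - 34740)*(41225 + 18860) = (-14689296 - 34740)*(41225 + 18860) = -14724036*60085 = -884693703060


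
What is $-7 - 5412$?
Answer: $-5419$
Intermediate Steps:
$-7 - 5412 = -5419$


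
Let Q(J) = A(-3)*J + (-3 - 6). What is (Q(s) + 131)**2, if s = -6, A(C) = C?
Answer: 19600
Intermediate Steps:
Q(J) = -9 - 3*J (Q(J) = -3*J + (-3 - 6) = -3*J - 9 = -9 - 3*J)
(Q(s) + 131)**2 = ((-9 - 3*(-6)) + 131)**2 = ((-9 + 18) + 131)**2 = (9 + 131)**2 = 140**2 = 19600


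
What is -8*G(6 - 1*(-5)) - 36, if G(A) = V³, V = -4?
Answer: 476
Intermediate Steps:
G(A) = -64 (G(A) = (-4)³ = -64)
-8*G(6 - 1*(-5)) - 36 = -8*(-64) - 36 = 512 - 36 = 476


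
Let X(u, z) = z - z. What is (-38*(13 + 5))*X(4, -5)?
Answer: 0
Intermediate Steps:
X(u, z) = 0
(-38*(13 + 5))*X(4, -5) = -38*(13 + 5)*0 = -38*18*0 = -684*0 = 0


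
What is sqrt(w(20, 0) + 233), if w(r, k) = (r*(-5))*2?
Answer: sqrt(33) ≈ 5.7446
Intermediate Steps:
w(r, k) = -10*r (w(r, k) = -5*r*2 = -10*r)
sqrt(w(20, 0) + 233) = sqrt(-10*20 + 233) = sqrt(-200 + 233) = sqrt(33)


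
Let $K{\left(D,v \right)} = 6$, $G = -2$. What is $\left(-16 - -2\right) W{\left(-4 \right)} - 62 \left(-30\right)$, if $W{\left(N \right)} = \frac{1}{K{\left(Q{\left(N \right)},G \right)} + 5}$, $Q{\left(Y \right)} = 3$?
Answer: $\frac{20446}{11} \approx 1858.7$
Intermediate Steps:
$W{\left(N \right)} = \frac{1}{11}$ ($W{\left(N \right)} = \frac{1}{6 + 5} = \frac{1}{11}$)
$\left(-16 - -2\right) W{\left(-4 \right)} - 62 \left(-30\right) = \left(-16 - -2\right) \frac{1}{11} - 62 \left(-30\right) = \left(-16 + \left(-4 + 6\right)\right) \frac{1}{11} - -1860 = \left(-16 + 2\right) \frac{1}{11} + 1860 = \left(-14\right) \frac{1}{11} + 1860 = - \frac{14}{11} + 1860 = \frac{20446}{11}$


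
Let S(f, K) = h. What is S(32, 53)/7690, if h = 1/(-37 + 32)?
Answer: -1/38450 ≈ -2.6008e-5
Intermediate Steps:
h = -1/5 (h = 1/(-5) = -1/5 ≈ -0.20000)
S(f, K) = -1/5
S(32, 53)/7690 = -1/5/7690 = -1/5*1/7690 = -1/38450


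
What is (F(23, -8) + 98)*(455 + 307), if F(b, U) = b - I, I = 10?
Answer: 84582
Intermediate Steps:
F(b, U) = -10 + b (F(b, U) = b - 1*10 = b - 10 = -10 + b)
(F(23, -8) + 98)*(455 + 307) = ((-10 + 23) + 98)*(455 + 307) = (13 + 98)*762 = 111*762 = 84582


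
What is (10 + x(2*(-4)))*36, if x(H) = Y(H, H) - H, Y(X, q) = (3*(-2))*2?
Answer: 216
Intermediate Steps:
Y(X, q) = -12 (Y(X, q) = -6*2 = -12)
x(H) = -12 - H
(10 + x(2*(-4)))*36 = (10 + (-12 - 2*(-4)))*36 = (10 + (-12 - 1*(-8)))*36 = (10 + (-12 + 8))*36 = (10 - 4)*36 = 6*36 = 216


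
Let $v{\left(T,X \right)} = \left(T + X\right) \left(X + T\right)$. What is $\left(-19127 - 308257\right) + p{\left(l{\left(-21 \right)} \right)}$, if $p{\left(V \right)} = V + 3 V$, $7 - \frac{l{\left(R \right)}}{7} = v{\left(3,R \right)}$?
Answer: $-336260$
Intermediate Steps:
$v{\left(T,X \right)} = \left(T + X\right)^{2}$ ($v{\left(T,X \right)} = \left(T + X\right) \left(T + X\right) = \left(T + X\right)^{2}$)
$l{\left(R \right)} = 49 - 7 \left(3 + R\right)^{2}$
$p{\left(V \right)} = 4 V$
$\left(-19127 - 308257\right) + p{\left(l{\left(-21 \right)} \right)} = \left(-19127 - 308257\right) + 4 \left(49 - 7 \left(3 - 21\right)^{2}\right) = -327384 + 4 \left(49 - 7 \left(-18\right)^{2}\right) = -327384 + 4 \left(49 - 2268\right) = -327384 + 4 \left(-2219\right) = -327384 - 8876 = -336260$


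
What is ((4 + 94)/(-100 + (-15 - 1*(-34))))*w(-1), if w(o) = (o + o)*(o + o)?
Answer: -392/81 ≈ -4.8395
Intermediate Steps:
w(o) = 4*o² (w(o) = (2*o)*(2*o) = 4*o²)
((4 + 94)/(-100 + (-15 - 1*(-34))))*w(-1) = ((4 + 94)/(-100 + (-15 - 1*(-34))))*(4*(-1)²) = (98/(-100 + (-15 + 34)))*(4*1) = (98/(-100 + 19))*4 = (98/(-81))*4 = (98*(-1/81))*4 = -98/81*4 = -392/81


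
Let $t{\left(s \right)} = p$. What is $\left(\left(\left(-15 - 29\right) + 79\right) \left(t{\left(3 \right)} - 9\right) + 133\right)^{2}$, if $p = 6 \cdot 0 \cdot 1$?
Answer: $33124$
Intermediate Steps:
$p = 0$ ($p = 0 \cdot 1 = 0$)
$t{\left(s \right)} = 0$
$\left(\left(\left(-15 - 29\right) + 79\right) \left(t{\left(3 \right)} - 9\right) + 133\right)^{2} = \left(\left(\left(-15 - 29\right) + 79\right) \left(0 - 9\right) + 133\right)^{2} = \left(\left(-44 + 79\right) \left(-9\right) + 133\right)^{2} = \left(35 \left(-9\right) + 133\right)^{2} = \left(-315 + 133\right)^{2} = \left(-182\right)^{2} = 33124$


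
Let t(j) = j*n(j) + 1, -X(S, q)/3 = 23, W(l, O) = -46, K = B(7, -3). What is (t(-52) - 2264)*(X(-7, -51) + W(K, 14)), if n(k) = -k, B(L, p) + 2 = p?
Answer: 571205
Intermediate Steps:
B(L, p) = -2 + p
K = -5 (K = -2 - 3 = -5)
X(S, q) = -69 (X(S, q) = -3*23 = -69)
t(j) = 1 - j**2 (t(j) = j*(-j) + 1 = -j**2 + 1 = 1 - j**2)
(t(-52) - 2264)*(X(-7, -51) + W(K, 14)) = ((1 - 1*(-52)**2) - 2264)*(-69 - 46) = ((1 - 1*2704) - 2264)*(-115) = ((1 - 2704) - 2264)*(-115) = (-2703 - 2264)*(-115) = -4967*(-115) = 571205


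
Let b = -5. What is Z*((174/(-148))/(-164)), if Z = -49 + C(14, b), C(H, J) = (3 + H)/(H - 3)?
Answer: -22707/66748 ≈ -0.34019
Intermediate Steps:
C(H, J) = (3 + H)/(-3 + H)
Z = -522/11 (Z = -49 + (3 + 14)/(-3 + 14) = -49 + 17/11 = -522/11 ≈ -47.455)
Z*((174/(-148))/(-164)) = -522*174/(-148)/(11*(-164)) = -522*174*(-1/148)*(-1)/(11*164) = -(-22707)*(-1)/(407*164) = -522/11*87/12136 = -22707/66748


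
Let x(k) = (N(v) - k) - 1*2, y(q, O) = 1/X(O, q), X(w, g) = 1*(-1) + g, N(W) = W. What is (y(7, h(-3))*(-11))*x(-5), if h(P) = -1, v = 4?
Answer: -77/6 ≈ -12.833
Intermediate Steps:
X(w, g) = -1 + g
y(q, O) = 1/(-1 + q)
x(k) = 2 - k (x(k) = (4 - k) - 1*2 = (4 - k) - 2 = 2 - k)
(y(7, h(-3))*(-11))*x(-5) = (-11/(-1 + 7))*(2 - 1*(-5)) = (-11/6)*(2 + 5) = ((1/6)*(-11))*7 = -11/6*7 = -77/6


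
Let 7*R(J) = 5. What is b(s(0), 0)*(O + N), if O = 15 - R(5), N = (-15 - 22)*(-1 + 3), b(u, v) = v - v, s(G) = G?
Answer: 0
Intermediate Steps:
b(u, v) = 0
R(J) = 5/7 (R(J) = (⅐)*5 = 5/7)
N = -74 (N = -37*2 = -74)
O = 100/7 (O = 15 - 1*5/7 = 15 - 5/7 = 100/7 ≈ 14.286)
b(s(0), 0)*(O + N) = 0*(100/7 - 74) = 0*(-418/7) = 0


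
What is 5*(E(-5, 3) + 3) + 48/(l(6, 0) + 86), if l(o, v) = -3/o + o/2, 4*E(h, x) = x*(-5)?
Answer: -757/236 ≈ -3.2076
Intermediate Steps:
E(h, x) = -5*x/4 (E(h, x) = (x*(-5))/4 = (-5*x)/4 = -5*x/4)
l(o, v) = o/2 - 3/o (l(o, v) = -3/o + o*(1/2) = -3/o + o/2 = o/2 - 3/o)
5*(E(-5, 3) + 3) + 48/(l(6, 0) + 86) = 5*(-5/4*3 + 3) + 48/(((1/2)*6 - 3/6) + 86) = 5*(-15/4 + 3) + 48/((3 - 3*1/6) + 86) = 5*(-3/4) + 48/((3 - 1/2) + 86) = -15/4 + 48/(5/2 + 86) = -15/4 + 48/(177/2) = -15/4 + (2/177)*48 = -15/4 + 32/59 = -757/236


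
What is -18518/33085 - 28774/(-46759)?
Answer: 86104628/1547021515 ≈ 0.055658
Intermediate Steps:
-18518/33085 - 28774/(-46759) = -18518*1/33085 - 28774*(-1/46759) = -18518/33085 + 28774/46759 = 86104628/1547021515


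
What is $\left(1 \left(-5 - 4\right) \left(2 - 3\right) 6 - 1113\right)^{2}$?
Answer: $1121481$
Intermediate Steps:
$\left(1 \left(-5 - 4\right) \left(2 - 3\right) 6 - 1113\right)^{2} = \left(1 \left(-5 - 4\right) \left(\left(-1\right) 6\right) - 1113\right)^{2} = \left(1 \left(-9\right) \left(-6\right) - 1113\right)^{2} = \left(\left(-9\right) \left(-6\right) - 1113\right)^{2} = \left(54 - 1113\right)^{2} = \left(-1059\right)^{2} = 1121481$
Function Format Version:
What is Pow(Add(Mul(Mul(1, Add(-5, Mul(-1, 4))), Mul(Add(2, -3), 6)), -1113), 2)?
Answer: 1121481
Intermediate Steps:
Pow(Add(Mul(Mul(1, Add(-5, Mul(-1, 4))), Mul(Add(2, -3), 6)), -1113), 2) = Pow(Add(Mul(Mul(1, Add(-5, -4)), Mul(-1, 6)), -1113), 2) = Pow(Add(Mul(Mul(1, -9), -6), -1113), 2) = Pow(Add(Mul(-9, -6), -1113), 2) = Pow(Add(54, -1113), 2) = Pow(-1059, 2) = 1121481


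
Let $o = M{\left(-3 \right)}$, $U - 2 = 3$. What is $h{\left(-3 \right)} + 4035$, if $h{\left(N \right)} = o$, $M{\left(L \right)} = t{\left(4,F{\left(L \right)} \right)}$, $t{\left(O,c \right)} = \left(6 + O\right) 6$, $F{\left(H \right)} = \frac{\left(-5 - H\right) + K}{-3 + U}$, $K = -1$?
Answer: $4095$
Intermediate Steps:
$U = 5$ ($U = 2 + 3 = 5$)
$F{\left(H \right)} = -3 - \frac{H}{2}$ ($F{\left(H \right)} = \frac{\left(-5 - H\right) - 1}{-3 + 5} = \frac{-6 - H}{2} = \left(-6 - H\right) \frac{1}{2} = -3 - \frac{H}{2}$)
$t{\left(O,c \right)} = 36 + 6 O$
$M{\left(L \right)} = 60$ ($M{\left(L \right)} = 36 + 6 \cdot 4 = 36 + 24 = 60$)
$o = 60$
$h{\left(N \right)} = 60$
$h{\left(-3 \right)} + 4035 = 60 + 4035 = 4095$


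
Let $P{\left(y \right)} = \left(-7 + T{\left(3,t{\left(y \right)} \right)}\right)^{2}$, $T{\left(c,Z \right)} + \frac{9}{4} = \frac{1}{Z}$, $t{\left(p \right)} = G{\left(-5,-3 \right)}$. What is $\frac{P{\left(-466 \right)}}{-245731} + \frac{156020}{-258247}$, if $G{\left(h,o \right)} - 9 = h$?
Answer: $- \frac{38359868627}{63459293557} \approx -0.60448$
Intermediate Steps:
$G{\left(h,o \right)} = 9 + h$
$t{\left(p \right)} = 4$ ($t{\left(p \right)} = 9 - 5 = 4$)
$T{\left(c,Z \right)} = - \frac{9}{4} + \frac{1}{Z}$
$P{\left(y \right)} = 81$ ($P{\left(y \right)} = \left(-7 - \left(\frac{9}{4} - \frac{1}{4}\right)\right)^{2} = \left(-7 + \left(- \frac{9}{4} + \frac{1}{4}\right)\right)^{2} = \left(-7 - 2\right)^{2} = \left(-9\right)^{2} = 81$)
$\frac{P{\left(-466 \right)}}{-245731} + \frac{156020}{-258247} = \frac{81}{-245731} + \frac{156020}{-258247} = 81 \left(- \frac{1}{245731}\right) + 156020 \left(- \frac{1}{258247}\right) = - \frac{81}{245731} - \frac{156020}{258247} = - \frac{38359868627}{63459293557}$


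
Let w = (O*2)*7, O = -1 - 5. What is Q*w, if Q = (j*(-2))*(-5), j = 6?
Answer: -5040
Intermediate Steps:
O = -6
Q = 60 (Q = (6*(-2))*(-5) = -12*(-5) = 60)
w = -84 (w = -6*2*7 = -12*7 = -84)
Q*w = 60*(-84) = -5040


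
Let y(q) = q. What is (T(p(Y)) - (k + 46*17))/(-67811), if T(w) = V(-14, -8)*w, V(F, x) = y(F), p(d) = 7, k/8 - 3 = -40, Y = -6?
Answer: 584/67811 ≈ 0.0086122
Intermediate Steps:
k = -296 (k = 24 + 8*(-40) = 24 - 320 = -296)
V(F, x) = F
T(w) = -14*w
(T(p(Y)) - (k + 46*17))/(-67811) = (-14*7 - (-296 + 46*17))/(-67811) = (-98 - (-296 + 782))*(-1/67811) = (-98 - 1*486)*(-1/67811) = (-98 - 486)*(-1/67811) = -584*(-1/67811) = 584/67811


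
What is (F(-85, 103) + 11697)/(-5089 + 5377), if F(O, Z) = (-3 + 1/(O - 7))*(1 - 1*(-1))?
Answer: 537785/13248 ≈ 40.594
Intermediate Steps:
F(O, Z) = -6 + 2/(-7 + O) (F(O, Z) = (-3 + 1/(-7 + O))*(1 + 1) = (-3 + 1/(-7 + O))*2 = -6 + 2/(-7 + O))
(F(-85, 103) + 11697)/(-5089 + 5377) = (2*(22 - 3*(-85))/(-7 - 85) + 11697)/(-5089 + 5377) = (2*(22 + 255)/(-92) + 11697)/288 = (2*(-1/92)*277 + 11697)*(1/288) = (-277/46 + 11697)*(1/288) = (537785/46)*(1/288) = 537785/13248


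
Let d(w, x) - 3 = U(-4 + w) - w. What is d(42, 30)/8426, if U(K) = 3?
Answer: -18/4213 ≈ -0.0042725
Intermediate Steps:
d(w, x) = 6 - w (d(w, x) = 3 + (3 - w) = 6 - w)
d(42, 30)/8426 = (6 - 1*42)/8426 = (6 - 42)*(1/8426) = -36*1/8426 = -18/4213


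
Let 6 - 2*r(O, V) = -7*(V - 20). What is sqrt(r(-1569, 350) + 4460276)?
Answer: sqrt(4461434) ≈ 2112.2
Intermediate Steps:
r(O, V) = -67 + 7*V/2 (r(O, V) = 3 - (-7)*(V - 20)/2 = 3 - (-7)*(-20 + V)/2 = 3 - (140 - 7*V)/2 = 3 + (-70 + 7*V/2) = -67 + 7*V/2)
sqrt(r(-1569, 350) + 4460276) = sqrt((-67 + (7/2)*350) + 4460276) = sqrt((-67 + 1225) + 4460276) = sqrt(1158 + 4460276) = sqrt(4461434)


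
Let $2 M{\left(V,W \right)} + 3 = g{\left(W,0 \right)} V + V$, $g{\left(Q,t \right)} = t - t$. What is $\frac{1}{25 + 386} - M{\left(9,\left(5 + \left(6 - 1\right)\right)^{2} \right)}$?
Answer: $- \frac{1232}{411} \approx -2.9976$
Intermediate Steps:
$g{\left(Q,t \right)} = 0$
$M{\left(V,W \right)} = - \frac{3}{2} + \frac{V}{2}$ ($M{\left(V,W \right)} = - \frac{3}{2} + \frac{0 V + V}{2} = - \frac{3}{2} + \frac{0 + V}{2} = - \frac{3}{2} + \frac{V}{2}$)
$\frac{1}{25 + 386} - M{\left(9,\left(5 + \left(6 - 1\right)\right)^{2} \right)} = \frac{1}{25 + 386} - \left(- \frac{3}{2} + \frac{1}{2} \cdot 9\right) = \frac{1}{411} - \left(- \frac{3}{2} + \frac{9}{2}\right) = \frac{1}{411} - 3 = - \frac{1232}{411}$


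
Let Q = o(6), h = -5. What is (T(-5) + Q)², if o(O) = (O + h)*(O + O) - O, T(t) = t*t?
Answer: 961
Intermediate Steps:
T(t) = t²
o(O) = -O + 2*O*(-5 + O) (o(O) = (O - 5)*(O + O) - O = (-5 + O)*(2*O) - O = 2*O*(-5 + O) - O = -O + 2*O*(-5 + O))
Q = 6 (Q = 6*(-11 + 2*6) = 6*(-11 + 12) = 6*1 = 6)
(T(-5) + Q)² = ((-5)² + 6)² = (25 + 6)² = 31² = 961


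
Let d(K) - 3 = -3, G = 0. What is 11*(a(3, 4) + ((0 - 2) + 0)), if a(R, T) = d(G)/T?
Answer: -22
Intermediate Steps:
d(K) = 0 (d(K) = 3 - 3 = 0)
a(R, T) = 0 (a(R, T) = 0/T = 0)
11*(a(3, 4) + ((0 - 2) + 0)) = 11*(0 + ((0 - 2) + 0)) = 11*(0 + (-2 + 0)) = 11*(0 - 2) = 11*(-2) = -22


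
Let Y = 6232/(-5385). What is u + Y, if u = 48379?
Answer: 260514683/5385 ≈ 48378.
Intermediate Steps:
Y = -6232/5385 (Y = 6232*(-1/5385) = -6232/5385 ≈ -1.1573)
u + Y = 48379 - 6232/5385 = 260514683/5385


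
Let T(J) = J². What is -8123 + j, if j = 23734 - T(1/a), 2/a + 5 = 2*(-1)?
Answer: 62395/4 ≈ 15599.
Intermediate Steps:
a = -2/7 (a = 2/(-5 + 2*(-1)) = 2/(-5 - 2) = 2/(-7) = 2*(-⅐) = -2/7 ≈ -0.28571)
j = 94887/4 (j = 23734 - (1/(-2/7))² = 23734 - (-7/2)² = 23734 - 1*49/4 = 23734 - 49/4 = 94887/4 ≈ 23722.)
-8123 + j = -8123 + 94887/4 = 62395/4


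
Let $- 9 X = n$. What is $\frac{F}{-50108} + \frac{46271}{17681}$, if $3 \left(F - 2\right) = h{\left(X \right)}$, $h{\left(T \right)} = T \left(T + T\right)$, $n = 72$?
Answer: $\frac{3476636275}{1328939322} \approx 2.6161$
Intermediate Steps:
$X = -8$ ($X = \left(- \frac{1}{9}\right) 72 = -8$)
$h{\left(T \right)} = 2 T^{2}$ ($h{\left(T \right)} = T 2 T = 2 T^{2}$)
$F = \frac{134}{3}$ ($F = 2 + \frac{2 \left(-8\right)^{2}}{3} = 2 + \frac{2 \cdot 64}{3} = 2 + \frac{1}{3} \cdot 128 = 2 + \frac{128}{3} = \frac{134}{3} \approx 44.667$)
$\frac{F}{-50108} + \frac{46271}{17681} = \frac{134}{3 \left(-50108\right)} + \frac{46271}{17681} = \frac{134}{3} \left(- \frac{1}{50108}\right) + 46271 \cdot \frac{1}{17681} = - \frac{67}{75162} + \frac{46271}{17681} = \frac{3476636275}{1328939322}$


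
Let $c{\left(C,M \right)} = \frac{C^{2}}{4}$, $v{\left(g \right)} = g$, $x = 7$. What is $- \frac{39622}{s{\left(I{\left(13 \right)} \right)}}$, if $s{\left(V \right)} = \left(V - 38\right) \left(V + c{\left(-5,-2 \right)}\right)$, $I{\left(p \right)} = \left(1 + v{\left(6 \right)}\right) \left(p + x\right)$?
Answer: $- \frac{79244}{29835} \approx -2.6561$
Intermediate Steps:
$c{\left(C,M \right)} = \frac{C^{2}}{4}$ ($c{\left(C,M \right)} = C^{2} \cdot \frac{1}{4} = \frac{C^{2}}{4}$)
$I{\left(p \right)} = 49 + 7 p$ ($I{\left(p \right)} = \left(1 + 6\right) \left(p + 7\right) = 7 \left(7 + p\right) = 49 + 7 p$)
$s{\left(V \right)} = \left(-38 + V\right) \left(\frac{25}{4} + V\right)$ ($s{\left(V \right)} = \left(V - 38\right) \left(V + \frac{\left(-5\right)^{2}}{4}\right) = \left(-38 + V\right) \left(V + \frac{1}{4} \cdot 25\right) = \left(-38 + V\right) \left(V + \frac{25}{4}\right) = \left(-38 + V\right) \left(\frac{25}{4} + V\right)$)
$- \frac{39622}{s{\left(I{\left(13 \right)} \right)}} = - \frac{39622}{- \frac{475}{2} + \left(49 + 7 \cdot 13\right)^{2} - \frac{127 \left(49 + 7 \cdot 13\right)}{4}} = - \frac{39622}{- \frac{475}{2} + \left(49 + 91\right)^{2} - \frac{127 \left(49 + 91\right)}{4}} = - \frac{39622}{- \frac{475}{2} + 140^{2} - 4445} = - \frac{39622}{- \frac{475}{2} + 19600 - 4445} = - \frac{39622}{\frac{29835}{2}} = \left(-39622\right) \frac{2}{29835} = - \frac{79244}{29835}$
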